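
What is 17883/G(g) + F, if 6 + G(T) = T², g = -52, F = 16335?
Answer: 44089713/2698 ≈ 16342.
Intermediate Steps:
G(T) = -6 + T²
17883/G(g) + F = 17883/(-6 + (-52)²) + 16335 = 17883/(-6 + 2704) + 16335 = 17883/2698 + 16335 = 44089713/2698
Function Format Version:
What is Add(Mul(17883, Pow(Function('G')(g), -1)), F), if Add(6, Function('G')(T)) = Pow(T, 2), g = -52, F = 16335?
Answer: Rational(44089713, 2698) ≈ 16342.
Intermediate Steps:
Function('G')(T) = Add(-6, Pow(T, 2))
Add(Mul(17883, Pow(Function('G')(g), -1)), F) = Add(Mul(17883, Pow(Add(-6, Pow(-52, 2)), -1)), 16335) = Add(Mul(17883, Pow(Add(-6, 2704), -1)), 16335) = Add(Mul(17883, Pow(2698, -1)), 16335) = Add(Mul(17883, Rational(1, 2698)), 16335) = Add(Rational(17883, 2698), 16335) = Rational(44089713, 2698)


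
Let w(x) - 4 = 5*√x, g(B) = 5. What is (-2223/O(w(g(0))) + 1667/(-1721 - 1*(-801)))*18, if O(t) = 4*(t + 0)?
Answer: 16771113/50140 - 100035*√5/218 ≈ -691.59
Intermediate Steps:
w(x) = 4 + 5*√x
O(t) = 4*t
(-2223/O(w(g(0))) + 1667/(-1721 - 1*(-801)))*18 = (-2223*1/(4*(4 + 5*√5)) + 1667/(-1721 - 1*(-801)))*18 = (-2223/(16 + 20*√5) + 1667/(-1721 + 801))*18 = (-2223/(16 + 20*√5) + 1667/(-920))*18 = (-2223/(16 + 20*√5) + 1667*(-1/920))*18 = (-2223/(16 + 20*√5) - 1667/920)*18 = (-1667/920 - 2223/(16 + 20*√5))*18 = -15003/460 - 40014/(16 + 20*√5)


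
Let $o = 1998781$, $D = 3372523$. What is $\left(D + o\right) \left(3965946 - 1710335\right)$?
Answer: $12115572386744$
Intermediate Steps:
$\left(D + o\right) \left(3965946 - 1710335\right) = \left(3372523 + 1998781\right) \left(3965946 - 1710335\right) = 5371304 \cdot 2255611 = 12115572386744$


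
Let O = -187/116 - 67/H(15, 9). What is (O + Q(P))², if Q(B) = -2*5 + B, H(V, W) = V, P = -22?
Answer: 4389990049/3027600 ≈ 1450.0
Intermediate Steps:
Q(B) = -10 + B
O = -10577/1740 (O = -187/116 - 67/15 = -10577/1740 ≈ -6.0787)
(O + Q(P))² = (-10577/1740 + (-10 - 22))² = (-10577/1740 - 32)² = (-66257/1740)² = 4389990049/3027600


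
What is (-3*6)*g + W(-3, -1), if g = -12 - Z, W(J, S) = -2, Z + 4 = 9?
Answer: 304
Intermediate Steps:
Z = 5 (Z = -4 + 9 = 5)
g = -17 (g = -12 - 1*5 = -12 - 5 = -17)
(-3*6)*g + W(-3, -1) = -3*6*(-17) - 2 = -18*(-17) - 2 = 306 - 2 = 304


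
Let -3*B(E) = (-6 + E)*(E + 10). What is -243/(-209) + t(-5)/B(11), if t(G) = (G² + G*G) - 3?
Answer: -1318/7315 ≈ -0.18018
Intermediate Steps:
B(E) = -(-6 + E)*(10 + E)/3 (B(E) = -(-6 + E)*(E + 10)/3 = -(-6 + E)*(10 + E)/3)
t(G) = -3 + 2*G² (t(G) = (G² + G²) - 3 = 2*G² - 3 = -3 + 2*G²)
-243/(-209) + t(-5)/B(11) = -243/(-209) + (-3 + 2*(-5)²)/(20 - 4/3*11 - ⅓*11²) = -243*(-1/209) + (-3 + 2*25)/(20 - 44/3 - ⅓*121) = 243/209 + (-3 + 50)/(20 - 44/3 - 121/3) = 243/209 + 47/(-35) = 243/209 + 47*(-1/35) = 243/209 - 47/35 = -1318/7315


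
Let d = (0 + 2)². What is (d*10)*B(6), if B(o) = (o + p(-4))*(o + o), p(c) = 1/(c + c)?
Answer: 2820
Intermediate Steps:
p(c) = 1/(2*c)
d = 4 (d = 2² = 4)
B(o) = 2*o*(-⅛ + o) (B(o) = (o + (½)/(-4))*(o + o) = (o + (½)*(-¼))*(2*o) = (o - ⅛)*(2*o) = (-⅛ + o)*(2*o) = 2*o*(-⅛ + o))
(d*10)*B(6) = (4*10)*((¼)*6*(-1 + 8*6)) = 40*((¼)*6*(-1 + 48)) = 40*((¼)*6*47) = 40*(141/2) = 2820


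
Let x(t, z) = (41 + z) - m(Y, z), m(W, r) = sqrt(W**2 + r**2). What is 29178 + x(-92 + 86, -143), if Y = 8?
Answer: 29076 - sqrt(20513) ≈ 28933.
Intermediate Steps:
x(t, z) = 41 + z - sqrt(64 + z**2) (x(t, z) = (41 + z) - sqrt(8**2 + z**2) = (41 + z) - sqrt(64 + z**2) = 41 + z - sqrt(64 + z**2))
29178 + x(-92 + 86, -143) = 29178 + (41 - 143 - sqrt(64 + (-143)**2)) = 29178 + (41 - 143 - sqrt(64 + 20449)) = 29178 + (41 - 143 - sqrt(20513)) = 29178 + (-102 - sqrt(20513)) = 29076 - sqrt(20513)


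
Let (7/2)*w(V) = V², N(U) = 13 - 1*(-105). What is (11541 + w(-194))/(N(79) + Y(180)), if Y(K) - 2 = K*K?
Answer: 156059/227640 ≈ 0.68555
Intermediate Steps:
N(U) = 118 (N(U) = 13 + 105 = 118)
Y(K) = 2 + K² (Y(K) = 2 + K*K = 2 + K²)
w(V) = 2*V²/7
(11541 + w(-194))/(N(79) + Y(180)) = (11541 + (2/7)*(-194)²)/(118 + (2 + 180²)) = (11541 + (2/7)*37636)/(118 + (2 + 32400)) = (11541 + 75272/7)/(118 + 32402) = (156059/7)/32520 = (156059/7)*(1/32520) = 156059/227640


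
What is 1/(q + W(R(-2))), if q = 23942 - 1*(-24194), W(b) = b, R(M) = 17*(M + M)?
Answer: 1/48068 ≈ 2.0804e-5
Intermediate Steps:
R(M) = 34*M (R(M) = 17*(2*M) = 34*M)
q = 48136 (q = 23942 + 24194 = 48136)
1/(q + W(R(-2))) = 1/(48136 + 34*(-2)) = 1/(48136 - 68) = 1/48068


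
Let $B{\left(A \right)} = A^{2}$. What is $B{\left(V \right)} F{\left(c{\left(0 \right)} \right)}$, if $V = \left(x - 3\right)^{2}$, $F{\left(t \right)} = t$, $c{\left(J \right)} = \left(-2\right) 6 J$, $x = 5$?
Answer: $0$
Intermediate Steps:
$c{\left(J \right)} = - 12 J$
$V = 4$ ($V = \left(5 - 3\right)^{2} = 2^{2} = 4$)
$B{\left(V \right)} F{\left(c{\left(0 \right)} \right)} = 4^{2} \left(\left(-12\right) 0\right) = 16 \cdot 0 = 0$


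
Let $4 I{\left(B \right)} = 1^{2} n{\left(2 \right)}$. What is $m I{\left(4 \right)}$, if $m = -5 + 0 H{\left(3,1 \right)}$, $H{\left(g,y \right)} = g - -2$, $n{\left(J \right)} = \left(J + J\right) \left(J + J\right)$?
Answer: $-20$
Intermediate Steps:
$n{\left(J \right)} = 4 J^{2}$ ($n{\left(J \right)} = 2 J 2 J = 4 J^{2}$)
$I{\left(B \right)} = 4$ ($I{\left(B \right)} = \frac{1^{2} \cdot 4 \cdot 2^{2}}{4} = \frac{1 \cdot 4 \cdot 4}{4} = \frac{1 \cdot 16}{4} = \frac{1}{4} \cdot 16 = 4$)
$H{\left(g,y \right)} = 2 + g$ ($H{\left(g,y \right)} = g + 2 = 2 + g$)
$m = -5$ ($m = -5 + 0 \left(2 + 3\right) = -5 + 0 \cdot 5 = -5 + 0 = -5$)
$m I{\left(4 \right)} = \left(-5\right) 4 = -20$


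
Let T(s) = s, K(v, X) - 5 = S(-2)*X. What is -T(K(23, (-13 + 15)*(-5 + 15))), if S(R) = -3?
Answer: 55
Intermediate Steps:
K(v, X) = 5 - 3*X
-T(K(23, (-13 + 15)*(-5 + 15))) = -(5 - 3*(-13 + 15)*(-5 + 15)) = -(5 - 6*10) = -(5 - 3*20) = -(5 - 60) = -1*(-55) = 55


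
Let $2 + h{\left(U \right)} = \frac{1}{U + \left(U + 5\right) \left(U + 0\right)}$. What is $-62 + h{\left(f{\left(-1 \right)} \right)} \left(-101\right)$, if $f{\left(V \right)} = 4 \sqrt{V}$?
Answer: $\frac{7381}{52} + \frac{303 i}{104} \approx 141.94 + 2.9135 i$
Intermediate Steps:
$h{\left(U \right)} = -2 + \frac{1}{U + U \left(5 + U\right)}$ ($h{\left(U \right)} = -2 + \frac{1}{U + \left(U + 5\right) \left(U + 0\right)} = -2 + \frac{1}{U + \left(5 + U\right) U} = -2 + \frac{1}{U + U \left(5 + U\right)}$)
$-62 + h{\left(f{\left(-1 \right)} \right)} \left(-101\right) = -62 + \frac{1 - 12 \cdot 4 \sqrt{-1} - 2 \left(4 \sqrt{-1}\right)^{2}}{4 \sqrt{-1} \left(6 + 4 \sqrt{-1}\right)} \left(-101\right) = -62 + \frac{1 - 12 \cdot 4 i - 2 \left(4 i\right)^{2}}{4 i \left(6 + 4 i\right)} \left(-101\right) = -62 + - \frac{i}{4} \frac{6 - 4 i}{52} \left(1 - 48 i - -32\right) \left(-101\right) = -62 + - \frac{i}{4} \frac{6 - 4 i}{52} \left(1 - 48 i + 32\right) \left(-101\right) = -62 + - \frac{i}{4} \frac{6 - 4 i}{52} \left(33 - 48 i\right) \left(-101\right) = -62 + - \frac{i \left(6 - 4 i\right) \left(33 - 48 i\right)}{208} \left(-101\right) = -62 + \frac{101 i \left(6 - 4 i\right) \left(33 - 48 i\right)}{208}$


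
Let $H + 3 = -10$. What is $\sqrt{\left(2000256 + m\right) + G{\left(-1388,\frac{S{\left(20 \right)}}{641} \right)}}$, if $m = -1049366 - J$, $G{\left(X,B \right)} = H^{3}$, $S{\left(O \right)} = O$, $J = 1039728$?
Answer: $51 i \sqrt{35} \approx 301.72 i$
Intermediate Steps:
$H = -13$ ($H = -3 - 10 = -13$)
$G{\left(X,B \right)} = -2197$ ($G{\left(X,B \right)} = \left(-13\right)^{3} = -2197$)
$m = -2089094$ ($m = -1049366 - 1039728 = -2089094$)
$\sqrt{\left(2000256 + m\right) + G{\left(-1388,\frac{S{\left(20 \right)}}{641} \right)}} = \sqrt{\left(2000256 - 2089094\right) - 2197} = \sqrt{-88838 - 2197} = \sqrt{-91035} = 51 i \sqrt{35}$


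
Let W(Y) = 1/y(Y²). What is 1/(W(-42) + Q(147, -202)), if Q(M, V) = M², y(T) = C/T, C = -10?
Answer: 5/107163 ≈ 4.6658e-5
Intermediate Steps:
y(T) = -10/T
W(Y) = -Y²/10 (W(Y) = 1/(-10/Y²) = -Y²/10)
1/(W(-42) + Q(147, -202)) = 1/(-⅒*(-42)² + 147²) = 1/(-⅒*1764 + 21609) = 1/(-882/5 + 21609) = 1/(107163/5) = 5/107163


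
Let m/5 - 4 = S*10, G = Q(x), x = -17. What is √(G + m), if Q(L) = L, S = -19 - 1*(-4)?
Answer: 3*I*√83 ≈ 27.331*I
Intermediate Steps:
S = -15 (S = -19 + 4 = -15)
G = -17
m = -730 (m = 20 + 5*(-15*10) = 20 + 5*(-150) = 20 - 750 = -730)
√(G + m) = √(-17 - 730) = √(-747) = 3*I*√83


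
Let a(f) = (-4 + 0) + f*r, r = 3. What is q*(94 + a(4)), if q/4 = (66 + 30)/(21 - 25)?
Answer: -9792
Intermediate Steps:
a(f) = -4 + 3*f (a(f) = (-4 + 0) + f*3 = -4 + 3*f)
q = -96 (q = 4*((66 + 30)/(21 - 25)) = 4*(96/(-4)) = 4*(96*(-¼)) = 4*(-24) = -96)
q*(94 + a(4)) = -96*(94 + (-4 + 3*4)) = -96*(94 + (-4 + 12)) = -96*(94 + 8) = -96*102 = -9792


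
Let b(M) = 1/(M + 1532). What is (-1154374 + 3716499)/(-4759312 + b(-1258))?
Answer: -702022250/1304051487 ≈ -0.53834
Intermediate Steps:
b(M) = 1/(1532 + M)
(-1154374 + 3716499)/(-4759312 + b(-1258)) = (-1154374 + 3716499)/(-4759312 + 1/(1532 - 1258)) = 2562125/(-4759312 + 1/274) = 2562125/(-1304051487/274) = 2562125*(-274/1304051487) = -702022250/1304051487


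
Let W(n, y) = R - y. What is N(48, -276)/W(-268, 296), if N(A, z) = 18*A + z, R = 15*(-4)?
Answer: -147/89 ≈ -1.6517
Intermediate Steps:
R = -60
W(n, y) = -60 - y
N(A, z) = z + 18*A
N(48, -276)/W(-268, 296) = (-276 + 18*48)/(-60 - 1*296) = (-276 + 864)/(-60 - 296) = 588/(-356) = 588*(-1/356) = -147/89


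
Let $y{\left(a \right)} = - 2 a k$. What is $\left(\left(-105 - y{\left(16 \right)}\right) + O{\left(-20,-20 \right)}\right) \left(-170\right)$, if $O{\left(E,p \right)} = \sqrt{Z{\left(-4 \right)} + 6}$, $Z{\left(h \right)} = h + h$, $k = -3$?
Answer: $34170 - 170 i \sqrt{2} \approx 34170.0 - 240.42 i$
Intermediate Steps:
$y{\left(a \right)} = 6 a$ ($y{\left(a \right)} = - 2 a \left(-3\right) = 6 a$)
$Z{\left(h \right)} = 2 h$
$O{\left(E,p \right)} = i \sqrt{2}$ ($O{\left(E,p \right)} = \sqrt{2 \left(-4\right) + 6} = \sqrt{-8 + 6} = \sqrt{-2} = i \sqrt{2}$)
$\left(\left(-105 - y{\left(16 \right)}\right) + O{\left(-20,-20 \right)}\right) \left(-170\right) = \left(\left(-105 - 6 \cdot 16\right) + i \sqrt{2}\right) \left(-170\right) = \left(\left(-105 - 96\right) + i \sqrt{2}\right) \left(-170\right) = \left(-201 + i \sqrt{2}\right) \left(-170\right) = 34170 - 170 i \sqrt{2}$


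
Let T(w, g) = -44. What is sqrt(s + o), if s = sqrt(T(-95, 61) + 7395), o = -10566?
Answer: sqrt(-10566 + sqrt(7351)) ≈ 102.37*I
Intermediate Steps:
s = sqrt(7351) (s = sqrt(-44 + 7395) = sqrt(7351) ≈ 85.738)
sqrt(s + o) = sqrt(sqrt(7351) - 10566) = sqrt(-10566 + sqrt(7351))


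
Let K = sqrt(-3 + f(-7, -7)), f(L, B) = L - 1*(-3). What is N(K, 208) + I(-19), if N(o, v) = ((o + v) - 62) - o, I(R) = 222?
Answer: 368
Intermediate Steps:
f(L, B) = 3 + L (f(L, B) = L + 3 = 3 + L)
K = I*sqrt(7) (K = sqrt(-3 + (3 - 7)) = sqrt(-3 - 4) = sqrt(-7) = I*sqrt(7) ≈ 2.6458*I)
N(o, v) = -62 + v (N(o, v) = (-62 + o + v) - o = -62 + v)
N(K, 208) + I(-19) = (-62 + 208) + 222 = 146 + 222 = 368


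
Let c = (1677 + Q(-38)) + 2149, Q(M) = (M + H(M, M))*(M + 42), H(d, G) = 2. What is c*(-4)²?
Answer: 58912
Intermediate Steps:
Q(M) = (2 + M)*(42 + M) (Q(M) = (M + 2)*(M + 42) = (2 + M)*(42 + M))
c = 3682 (c = (1677 + (84 + (-38)² + 44*(-38))) + 2149 = (1677 + (84 + 1444 - 1672)) + 2149 = (1677 - 144) + 2149 = 1533 + 2149 = 3682)
c*(-4)² = 3682*(-4)² = 3682*16 = 58912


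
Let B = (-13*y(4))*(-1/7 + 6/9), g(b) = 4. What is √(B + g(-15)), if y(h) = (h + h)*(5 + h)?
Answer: 2*I*√5957/7 ≈ 22.052*I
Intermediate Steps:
y(h) = 2*h*(5 + h) (y(h) = (2*h)*(5 + h) = 2*h*(5 + h))
B = -3432/7 (B = (-26*4*(5 + 4))*(-1/7 + 6/9) = (-26*4*9)*(-1*⅐ + 6*(⅑)) = (-13*72)*(-⅐ + ⅔) = -936*11/21 = -3432/7 ≈ -490.29)
√(B + g(-15)) = √(-3432/7 + 4) = √(-3404/7) = 2*I*√5957/7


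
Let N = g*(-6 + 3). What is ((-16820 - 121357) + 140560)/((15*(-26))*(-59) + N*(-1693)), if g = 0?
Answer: 2383/23010 ≈ 0.10356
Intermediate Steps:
N = 0 (N = 0*(-6 + 3) = 0*(-3) = 0)
((-16820 - 121357) + 140560)/((15*(-26))*(-59) + N*(-1693)) = ((-16820 - 121357) + 140560)/((15*(-26))*(-59) + 0*(-1693)) = (-138177 + 140560)/(-390*(-59) + 0) = 2383/(23010 + 0) = 2383/23010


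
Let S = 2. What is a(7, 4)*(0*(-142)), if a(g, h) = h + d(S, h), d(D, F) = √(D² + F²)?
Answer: 0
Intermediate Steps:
a(g, h) = h + √(4 + h²) (a(g, h) = h + √(2² + h²) = h + √(4 + h²))
a(7, 4)*(0*(-142)) = (4 + √(4 + 4²))*(0*(-142)) = (4 + √(4 + 16))*0 = (4 + √20)*0 = (4 + 2*√5)*0 = 0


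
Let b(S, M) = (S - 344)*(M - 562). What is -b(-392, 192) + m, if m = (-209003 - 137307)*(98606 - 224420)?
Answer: 43570374020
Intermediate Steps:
m = 43570646340 (m = -346310*(-125814) = 43570646340)
b(S, M) = (-562 + M)*(-344 + S) (b(S, M) = (-344 + S)*(-562 + M) = (-562 + M)*(-344 + S))
-b(-392, 192) + m = -(193328 - 562*(-392) - 344*192 + 192*(-392)) + 43570646340 = -(193328 + 220304 - 66048 - 75264) + 43570646340 = -1*272320 + 43570646340 = -272320 + 43570646340 = 43570374020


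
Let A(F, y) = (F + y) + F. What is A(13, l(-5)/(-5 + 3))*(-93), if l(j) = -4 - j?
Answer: -4743/2 ≈ -2371.5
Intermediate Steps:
A(F, y) = y + 2*F
A(13, l(-5)/(-5 + 3))*(-93) = ((-4 - 1*(-5))/(-5 + 3) + 2*13)*(-93) = ((-4 + 5)/(-2) + 26)*(-93) = (-½*1 + 26)*(-93) = (-½ + 26)*(-93) = (51/2)*(-93) = -4743/2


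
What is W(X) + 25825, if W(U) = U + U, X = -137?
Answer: 25551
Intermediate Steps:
W(U) = 2*U
W(X) + 25825 = 2*(-137) + 25825 = -274 + 25825 = 25551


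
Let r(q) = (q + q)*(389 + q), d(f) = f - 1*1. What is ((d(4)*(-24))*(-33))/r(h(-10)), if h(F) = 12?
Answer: 99/401 ≈ 0.24688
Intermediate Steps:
d(f) = -1 + f (d(f) = f - 1 = -1 + f)
r(q) = 2*q*(389 + q) (r(q) = (2*q)*(389 + q) = 2*q*(389 + q))
((d(4)*(-24))*(-33))/r(h(-10)) = (((-1 + 4)*(-24))*(-33))/((2*12*(389 + 12))) = ((3*(-24))*(-33))/((2*12*401)) = -72*(-33)/9624 = 2376*(1/9624) = 99/401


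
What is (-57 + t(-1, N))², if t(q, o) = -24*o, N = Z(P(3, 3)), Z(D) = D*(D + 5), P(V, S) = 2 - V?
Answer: 1521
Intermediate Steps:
Z(D) = D*(5 + D)
N = -4 (N = (2 - 1*3)*(5 + (2 - 1*3)) = (2 - 3)*(5 + (2 - 3)) = -(5 - 1) = -1*4 = -4)
(-57 + t(-1, N))² = (-57 - 24*(-4))² = (-57 + 96)² = 39² = 1521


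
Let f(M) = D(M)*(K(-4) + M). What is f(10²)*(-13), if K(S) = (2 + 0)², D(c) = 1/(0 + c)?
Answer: -338/25 ≈ -13.520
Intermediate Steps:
D(c) = 1/c
K(S) = 4 (K(S) = 2² = 4)
f(M) = (4 + M)/M
f(10²)*(-13) = ((4 + 10²)/(10²))*(-13) = ((4 + 100)/100)*(-13) = ((1/100)*104)*(-13) = (26/25)*(-13) = -338/25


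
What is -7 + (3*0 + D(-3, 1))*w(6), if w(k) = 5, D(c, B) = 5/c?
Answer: -46/3 ≈ -15.333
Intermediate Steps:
-7 + (3*0 + D(-3, 1))*w(6) = -7 + (3*0 + 5/(-3))*5 = -7 + (0 + 5*(-1/3))*5 = -7 + (0 - 5/3)*5 = -7 - 5/3*5 = -7 - 25/3 = -46/3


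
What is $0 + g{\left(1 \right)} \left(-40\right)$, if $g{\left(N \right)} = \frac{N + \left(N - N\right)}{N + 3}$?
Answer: $-10$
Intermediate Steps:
$g{\left(N \right)} = \frac{N}{3 + N}$ ($g{\left(N \right)} = \frac{N + 0}{3 + N} = \frac{N}{3 + N}$)
$0 + g{\left(1 \right)} \left(-40\right) = 0 + 1 \frac{1}{3 + 1} \left(-40\right) = 0 + 1 \cdot \frac{1}{4} \left(-40\right) = 0 + \frac{1}{4} \left(-40\right) = 0 - 10 = -10$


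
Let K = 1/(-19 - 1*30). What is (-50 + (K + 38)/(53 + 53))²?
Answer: 66480949921/26977636 ≈ 2464.3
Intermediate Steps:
K = -1/49 (K = 1/(-19 - 30) = 1/(-49) = -1/49 ≈ -0.020408)
(-50 + (K + 38)/(53 + 53))² = (-50 + (-1/49 + 38)/(53 + 53))² = (-50 + (1861/49)/106)² = (-50 + (1861/49)*(1/106))² = (-50 + 1861/5194)² = (-257839/5194)² = 66480949921/26977636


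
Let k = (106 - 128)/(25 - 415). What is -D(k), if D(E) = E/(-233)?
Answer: 11/45435 ≈ 0.00024210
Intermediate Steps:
k = 11/195 (k = -22/(-390) = -22*(-1/390) = 11/195 ≈ 0.056410)
D(E) = -E/233 (D(E) = E*(-1/233) = -E/233)
-D(k) = -(-1)*11/(233*195) = -1*(-11/45435) = 11/45435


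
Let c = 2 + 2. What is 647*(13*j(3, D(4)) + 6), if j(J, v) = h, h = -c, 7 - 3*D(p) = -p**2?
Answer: -29762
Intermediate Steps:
D(p) = 7/3 + p**2/3 (D(p) = 7/3 - (-1)*p**2/3 = 7/3 + p**2/3)
c = 4
h = -4 (h = -1*4 = -4)
j(J, v) = -4
647*(13*j(3, D(4)) + 6) = 647*(13*(-4) + 6) = 647*(-52 + 6) = 647*(-46) = -29762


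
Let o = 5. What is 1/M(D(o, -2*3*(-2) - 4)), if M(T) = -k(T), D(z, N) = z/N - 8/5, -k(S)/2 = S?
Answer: -20/39 ≈ -0.51282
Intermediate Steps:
k(S) = -2*S
D(z, N) = -8/5 + z/N (D(z, N) = z/N - 8*⅕ = z/N - 8/5 = -8/5 + z/N)
M(T) = 2*T (M(T) = -(-2)*T = 2*T)
1/M(D(o, -2*3*(-2) - 4)) = 1/(2*(-8/5 + 5/(-2*3*(-2) - 4))) = 1/(2*(-8/5 + 5/(-6*(-2) - 4))) = 1/(2*(-8/5 + 5/(12 - 4))) = 1/(2*(-8/5 + 5/8)) = 1/(2*(-39/40)) = 1/(-39/20) = -20/39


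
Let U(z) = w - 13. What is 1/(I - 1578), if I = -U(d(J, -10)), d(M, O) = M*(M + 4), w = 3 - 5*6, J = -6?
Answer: -1/1538 ≈ -0.00065020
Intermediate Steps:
w = -27 (w = 3 - 30 = -27)
d(M, O) = M*(4 + M)
U(z) = -40 (U(z) = -27 - 13 = -40)
I = 40 (I = -1*(-40) = 40)
1/(I - 1578) = 1/(40 - 1578) = 1/(-1538) = -1/1538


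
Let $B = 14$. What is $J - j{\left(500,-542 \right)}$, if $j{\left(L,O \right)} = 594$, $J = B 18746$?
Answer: $261850$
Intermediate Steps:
$J = 262444$ ($J = 14 \cdot 18746 = 262444$)
$J - j{\left(500,-542 \right)} = 262444 - 594 = 261850$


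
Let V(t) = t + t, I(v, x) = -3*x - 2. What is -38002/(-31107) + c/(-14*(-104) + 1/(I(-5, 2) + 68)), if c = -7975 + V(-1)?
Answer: -11568539618/2717538627 ≈ -4.2570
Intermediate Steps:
I(v, x) = -2 - 3*x
V(t) = 2*t
c = -7977 (c = -7975 + 2*(-1) = -7975 - 2 = -7977)
-38002/(-31107) + c/(-14*(-104) + 1/(I(-5, 2) + 68)) = -38002/(-31107) - 7977/(-14*(-104) + 1/((-2 - 3*2) + 68)) = -38002*(-1/31107) - 7977/(1456 + 1/((-2 - 6) + 68)) = 38002/31107 - 7977/(1456 + 1/(-8 + 68)) = 38002/31107 - 7977/(1456 + 1/60) = 38002/31107 - 7977/87361/60 = 38002/31107 - 7977*60/87361 = 38002/31107 - 478620/87361 = -11568539618/2717538627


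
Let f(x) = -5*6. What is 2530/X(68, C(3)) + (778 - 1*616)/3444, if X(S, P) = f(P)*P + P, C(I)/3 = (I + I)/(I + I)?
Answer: -1449871/49938 ≈ -29.033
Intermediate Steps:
f(x) = -30
C(I) = 3 (C(I) = 3*((I + I)/(I + I)) = 3*((2*I)/((2*I))) = 3*((2*I)*(1/(2*I))) = 3*1 = 3)
X(S, P) = -29*P (X(S, P) = -30*P + P = -29*P)
2530/X(68, C(3)) + (778 - 1*616)/3444 = 2530/((-29*3)) + (778 - 1*616)/3444 = 2530/(-87) + (778 - 616)*(1/3444) = 2530*(-1/87) + 162*(1/3444) = -2530/87 + 27/574 = -1449871/49938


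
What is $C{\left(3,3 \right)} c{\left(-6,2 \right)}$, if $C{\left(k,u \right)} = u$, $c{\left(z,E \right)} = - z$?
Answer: $18$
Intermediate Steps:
$C{\left(3,3 \right)} c{\left(-6,2 \right)} = 3 \left(\left(-1\right) \left(-6\right)\right) = 3 \cdot 6 = 18$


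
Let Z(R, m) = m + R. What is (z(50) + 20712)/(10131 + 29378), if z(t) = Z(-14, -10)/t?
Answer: 517788/987725 ≈ 0.52422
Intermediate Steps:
Z(R, m) = R + m
z(t) = -24/t (z(t) = (-14 - 10)/t = -24/t)
(z(50) + 20712)/(10131 + 29378) = (-24/50 + 20712)/(10131 + 29378) = (-24*1/50 + 20712)/39509 = (-12/25 + 20712)*(1/39509) = (517788/25)*(1/39509) = 517788/987725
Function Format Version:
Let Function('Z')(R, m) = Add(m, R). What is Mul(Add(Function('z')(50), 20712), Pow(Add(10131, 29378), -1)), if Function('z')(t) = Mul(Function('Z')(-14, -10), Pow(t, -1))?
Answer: Rational(517788, 987725) ≈ 0.52422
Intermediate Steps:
Function('Z')(R, m) = Add(R, m)
Function('z')(t) = Mul(-24, Pow(t, -1)) (Function('z')(t) = Mul(Add(-14, -10), Pow(t, -1)) = Mul(-24, Pow(t, -1)))
Mul(Add(Function('z')(50), 20712), Pow(Add(10131, 29378), -1)) = Mul(Add(Mul(-24, Pow(50, -1)), 20712), Pow(Add(10131, 29378), -1)) = Mul(Add(Mul(-24, Rational(1, 50)), 20712), Pow(39509, -1)) = Mul(Add(Rational(-12, 25), 20712), Rational(1, 39509)) = Mul(Rational(517788, 25), Rational(1, 39509)) = Rational(517788, 987725)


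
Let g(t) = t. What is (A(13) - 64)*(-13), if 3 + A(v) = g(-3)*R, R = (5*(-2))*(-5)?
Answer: 2821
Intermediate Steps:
R = 50 (R = -10*(-5) = 50)
A(v) = -153 (A(v) = -3 - 3*50 = -3 - 150 = -153)
(A(13) - 64)*(-13) = (-153 - 64)*(-13) = -217*(-13) = 2821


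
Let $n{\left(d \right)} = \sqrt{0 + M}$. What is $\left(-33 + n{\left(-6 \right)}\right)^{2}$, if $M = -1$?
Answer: $\left(33 - i\right)^{2} \approx 1088.0 - 66.0 i$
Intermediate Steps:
$n{\left(d \right)} = i$ ($n{\left(d \right)} = \sqrt{0 - 1} = \sqrt{-1} = i$)
$\left(-33 + n{\left(-6 \right)}\right)^{2} = \left(-33 + i\right)^{2}$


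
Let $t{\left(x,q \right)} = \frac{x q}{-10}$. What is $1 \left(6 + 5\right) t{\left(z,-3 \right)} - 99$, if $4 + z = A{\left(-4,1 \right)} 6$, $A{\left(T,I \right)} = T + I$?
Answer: $- \frac{858}{5} \approx -171.6$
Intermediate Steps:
$A{\left(T,I \right)} = I + T$
$z = -22$ ($z = -4 + \left(1 - 4\right) 6 = -4 - 18 = -22$)
$t{\left(x,q \right)} = - \frac{q x}{10}$ ($t{\left(x,q \right)} = q x \left(- \frac{1}{10}\right) = - \frac{q x}{10}$)
$1 \left(6 + 5\right) t{\left(z,-3 \right)} - 99 = 1 \left(6 + 5\right) \left(\left(- \frac{1}{10}\right) \left(-3\right) \left(-22\right)\right) - 99 = 1 \cdot 11 \left(- \frac{33}{5}\right) - 99 = 11 \left(- \frac{33}{5}\right) - 99 = - \frac{363}{5} - 99 = - \frac{858}{5}$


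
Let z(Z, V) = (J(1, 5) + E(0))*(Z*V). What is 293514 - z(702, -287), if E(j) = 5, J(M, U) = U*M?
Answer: 2308254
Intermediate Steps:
J(M, U) = M*U
z(Z, V) = 10*V*Z (z(Z, V) = (1*5 + 5)*(Z*V) = (5 + 5)*(V*Z) = 10*(V*Z) = 10*V*Z)
293514 - z(702, -287) = 293514 - 10*(-287)*702 = 293514 - 1*(-2014740) = 293514 + 2014740 = 2308254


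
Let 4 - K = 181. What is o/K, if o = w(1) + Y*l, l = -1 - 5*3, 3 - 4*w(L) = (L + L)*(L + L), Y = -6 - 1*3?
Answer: -575/708 ≈ -0.81215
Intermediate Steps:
K = -177 (K = 4 - 1*181 = 4 - 181 = -177)
Y = -9 (Y = -6 - 3 = -9)
w(L) = 3/4 - L**2 (w(L) = 3/4 - (L + L)*(L + L)/4 = 3/4 - 2*L*2*L/4 = 3/4 - L**2)
l = -16 (l = -1 - 15 = -16)
o = 575/4 (o = (3/4 - 1*1**2) - 9*(-16) = (3/4 - 1*1) + 144 = (3/4 - 1) + 144 = -1/4 + 144 = 575/4 ≈ 143.75)
o/K = (575/4)/(-177) = (575/4)*(-1/177) = -575/708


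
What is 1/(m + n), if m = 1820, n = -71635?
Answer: -1/69815 ≈ -1.4324e-5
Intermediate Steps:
1/(m + n) = 1/(1820 - 71635) = 1/(-69815) = -1/69815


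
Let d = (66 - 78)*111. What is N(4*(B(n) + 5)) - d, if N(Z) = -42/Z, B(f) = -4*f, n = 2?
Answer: 2671/2 ≈ 1335.5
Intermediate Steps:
d = -1332 (d = -12*111 = -1332)
N(4*(B(n) + 5)) - d = -42*1/(4*(-4*2 + 5)) - 1*(-1332) = -42*1/(4*(-8 + 5)) + 1332 = -42/(4*(-3)) + 1332 = -42/(-12) + 1332 = -42*(-1/12) + 1332 = 7/2 + 1332 = 2671/2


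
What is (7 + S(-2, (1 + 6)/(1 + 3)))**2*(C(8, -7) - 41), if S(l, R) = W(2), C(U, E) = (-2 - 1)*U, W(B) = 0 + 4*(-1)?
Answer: -585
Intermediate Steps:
W(B) = -4 (W(B) = 0 - 4 = -4)
C(U, E) = -3*U
S(l, R) = -4
(7 + S(-2, (1 + 6)/(1 + 3)))**2*(C(8, -7) - 41) = (7 - 4)**2*(-3*8 - 41) = 3**2*(-24 - 41) = 9*(-65) = -585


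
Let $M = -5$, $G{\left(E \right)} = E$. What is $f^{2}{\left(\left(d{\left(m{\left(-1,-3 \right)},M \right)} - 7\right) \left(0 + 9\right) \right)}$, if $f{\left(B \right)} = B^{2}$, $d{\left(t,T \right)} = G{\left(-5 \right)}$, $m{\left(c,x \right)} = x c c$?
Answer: $136048896$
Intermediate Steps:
$m{\left(c,x \right)} = x c^{2}$ ($m{\left(c,x \right)} = c x c = x c^{2}$)
$d{\left(t,T \right)} = -5$
$f^{2}{\left(\left(d{\left(m{\left(-1,-3 \right)},M \right)} - 7\right) \left(0 + 9\right) \right)} = \left(\left(\left(-5 - 7\right) \left(0 + 9\right)\right)^{2}\right)^{2} = \left(\left(\left(-12\right) 9\right)^{2}\right)^{2} = \left(\left(-108\right)^{2}\right)^{2} = 11664^{2} = 136048896$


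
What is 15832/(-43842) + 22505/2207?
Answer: 475861493/48379647 ≈ 9.8360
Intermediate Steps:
15832/(-43842) + 22505/2207 = 15832*(-1/43842) + 22505*(1/2207) = -7916/21921 + 22505/2207 = 475861493/48379647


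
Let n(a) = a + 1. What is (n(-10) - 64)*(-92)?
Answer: 6716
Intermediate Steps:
n(a) = 1 + a
(n(-10) - 64)*(-92) = ((1 - 10) - 64)*(-92) = (-9 - 64)*(-92) = -73*(-92) = 6716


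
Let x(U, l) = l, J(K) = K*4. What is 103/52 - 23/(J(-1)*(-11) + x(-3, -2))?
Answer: 1565/1092 ≈ 1.4331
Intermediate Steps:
J(K) = 4*K
103/52 - 23/(J(-1)*(-11) + x(-3, -2)) = 103/52 - 23/((4*(-1))*(-11) - 2) = 103*(1/52) - 23/(-4*(-11) - 2) = 103/52 - 23/(44 - 2) = 103/52 - 23/42 = 1565/1092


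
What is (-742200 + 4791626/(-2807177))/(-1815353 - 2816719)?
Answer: 1041745780513/6501522990372 ≈ 0.16023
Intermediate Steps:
(-742200 + 4791626/(-2807177))/(-1815353 - 2816719) = (-742200 + 4791626*(-1/2807177))/(-4632072) = (-742200 - 4791626/2807177)*(-1/4632072) = -2083491561026/2807177*(-1/4632072) = 1041745780513/6501522990372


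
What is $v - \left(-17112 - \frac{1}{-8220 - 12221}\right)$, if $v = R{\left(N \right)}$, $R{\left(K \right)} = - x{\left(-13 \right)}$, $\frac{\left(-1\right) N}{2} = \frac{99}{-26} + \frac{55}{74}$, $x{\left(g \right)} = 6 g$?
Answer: $\frac{351380789}{20441} \approx 17190.0$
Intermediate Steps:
$N = \frac{2948}{481}$ ($N = - 2 \left(\frac{99}{-26} + \frac{55}{74}\right) = - 2 \left(99 \left(- \frac{1}{26}\right) + 55 \cdot \frac{1}{74}\right) = - 2 \left(- \frac{99}{26} + \frac{55}{74}\right) = \left(-2\right) \left(- \frac{1474}{481}\right) = \frac{2948}{481} \approx 6.1289$)
$R{\left(K \right)} = 78$ ($R{\left(K \right)} = - 6 \left(-13\right) = \left(-1\right) \left(-78\right) = 78$)
$v = 78$
$v - \left(-17112 - \frac{1}{-8220 - 12221}\right) = 78 - \left(-17112 - \frac{1}{-8220 - 12221}\right) = 78 - \left(-17112 - \frac{1}{-20441}\right) = 78 - \left(-17112 - - \frac{1}{20441}\right) = 78 - \left(-17112 + \frac{1}{20441}\right) = 78 - - \frac{349786391}{20441} = 78 + \frac{349786391}{20441} = \frac{351380789}{20441}$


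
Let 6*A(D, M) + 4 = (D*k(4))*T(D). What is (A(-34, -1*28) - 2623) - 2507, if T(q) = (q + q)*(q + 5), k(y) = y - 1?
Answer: -115964/3 ≈ -38655.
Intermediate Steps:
k(y) = -1 + y
T(q) = 2*q*(5 + q) (T(q) = (2*q)*(5 + q) = 2*q*(5 + q))
A(D, M) = -⅔ + D²*(5 + D) (A(D, M) = -⅔ + ((D*(-1 + 4))*(2*D*(5 + D)))/6 = -⅔ + ((D*3)*(2*D*(5 + D)))/6 = -⅔ + ((3*D)*(2*D*(5 + D)))/6 = -⅔ + (6*D²*(5 + D))/6 = -⅔ + D²*(5 + D))
(A(-34, -1*28) - 2623) - 2507 = ((-⅔ + (-34)²*(5 - 34)) - 2623) - 2507 = ((-⅔ + 1156*(-29)) - 2623) - 2507 = ((-⅔ - 33524) - 2623) - 2507 = (-100574/3 - 2623) - 2507 = -108443/3 - 2507 = -115964/3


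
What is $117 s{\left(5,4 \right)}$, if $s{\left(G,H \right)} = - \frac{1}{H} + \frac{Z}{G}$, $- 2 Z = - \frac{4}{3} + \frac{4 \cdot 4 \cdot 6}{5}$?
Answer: $- \frac{23829}{100} \approx -238.29$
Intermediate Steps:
$Z = - \frac{134}{15}$ ($Z = - \frac{- \frac{4}{3} + \frac{4 \cdot 4 \cdot 6}{5}}{2} = - \frac{\left(-4\right) \frac{1}{3} + 16 \cdot 6 \cdot \frac{1}{5}}{2} = - \frac{- \frac{4}{3} + 96 \cdot \frac{1}{5}}{2} = - \frac{- \frac{4}{3} + \frac{96}{5}}{2} = \left(- \frac{1}{2}\right) \frac{268}{15} = - \frac{134}{15} \approx -8.9333$)
$s{\left(G,H \right)} = - \frac{1}{H} - \frac{134}{15 G}$
$117 s{\left(5,4 \right)} = 117 \left(- \frac{1}{4} - \frac{134}{15 \cdot 5}\right) = 117 \left(\left(-1\right) \frac{1}{4} - \frac{134}{75}\right) = 117 \left(- \frac{1}{4} - \frac{134}{75}\right) = 117 \left(- \frac{611}{300}\right) = - \frac{23829}{100}$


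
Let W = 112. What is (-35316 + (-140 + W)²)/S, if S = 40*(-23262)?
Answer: 8633/232620 ≈ 0.037112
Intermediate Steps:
S = -930480
(-35316 + (-140 + W)²)/S = (-35316 + (-140 + 112)²)/(-930480) = (-35316 + (-28)²)*(-1/930480) = (-35316 + 784)*(-1/930480) = -34532*(-1/930480) = 8633/232620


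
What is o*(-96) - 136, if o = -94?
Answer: 8888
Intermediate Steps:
o*(-96) - 136 = -94*(-96) - 136 = 9024 - 136 = 8888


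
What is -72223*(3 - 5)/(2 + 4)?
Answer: 72223/3 ≈ 24074.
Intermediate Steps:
-72223*(3 - 5)/(2 + 4) = -(-144446)/6 = -72223*(-⅓) = 72223/3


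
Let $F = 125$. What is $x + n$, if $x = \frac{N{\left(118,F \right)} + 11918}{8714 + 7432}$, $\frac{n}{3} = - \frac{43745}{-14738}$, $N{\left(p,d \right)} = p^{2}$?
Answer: $\frac{416629951}{39659958} \approx 10.505$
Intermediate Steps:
$n = \frac{131235}{14738}$ ($n = 3 \left(- \frac{43745}{-14738}\right) = 3 \left(\left(-43745\right) \left(- \frac{1}{14738}\right)\right) = 3 \cdot \frac{43745}{14738} = \frac{131235}{14738} \approx 8.9045$)
$x = \frac{4307}{2691}$ ($x = \frac{118^{2} + 11918}{8714 + 7432} = \frac{13924 + 11918}{16146} = 25842 \cdot \frac{1}{16146} = \frac{4307}{2691} \approx 1.6005$)
$x + n = \frac{4307}{2691} + \frac{131235}{14738} = \frac{416629951}{39659958}$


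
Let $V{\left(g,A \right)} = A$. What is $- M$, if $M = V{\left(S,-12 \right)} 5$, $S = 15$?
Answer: $60$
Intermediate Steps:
$M = -60$ ($M = \left(-12\right) 5 = -60$)
$- M = \left(-1\right) \left(-60\right) = 60$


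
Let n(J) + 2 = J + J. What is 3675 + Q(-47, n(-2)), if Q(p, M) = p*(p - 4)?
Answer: 6072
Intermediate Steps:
n(J) = -2 + 2*J (n(J) = -2 + (J + J) = -2 + 2*J)
Q(p, M) = p*(-4 + p)
3675 + Q(-47, n(-2)) = 3675 - 47*(-4 - 47) = 3675 - 47*(-51) = 3675 + 2397 = 6072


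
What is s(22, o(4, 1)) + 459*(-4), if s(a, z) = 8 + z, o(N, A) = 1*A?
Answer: -1827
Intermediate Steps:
o(N, A) = A
s(22, o(4, 1)) + 459*(-4) = (8 + 1) + 459*(-4) = 9 - 1836 = -1827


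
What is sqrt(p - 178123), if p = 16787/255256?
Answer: I*sqrt(2901427800591614)/127628 ≈ 422.05*I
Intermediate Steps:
p = 16787/255256 (p = 16787*(1/255256) = 16787/255256 ≈ 0.065765)
sqrt(p - 178123) = sqrt(16787/255256 - 178123) = sqrt(-45466947701/255256) = I*sqrt(2901427800591614)/127628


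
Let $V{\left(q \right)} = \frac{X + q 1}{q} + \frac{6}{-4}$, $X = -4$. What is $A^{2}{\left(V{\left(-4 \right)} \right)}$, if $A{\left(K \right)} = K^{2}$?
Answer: $\frac{1}{16} \approx 0.0625$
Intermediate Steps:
$V{\left(q \right)} = - \frac{3}{2} + \frac{-4 + q}{q}$ ($V{\left(q \right)} = \frac{-4 + q 1}{q} + \frac{6}{-4} = \frac{-4 + q}{q} + 6 \left(- \frac{1}{4}\right) = \frac{-4 + q}{q} - \frac{3}{2} = - \frac{3}{2} + \frac{-4 + q}{q}$)
$A^{2}{\left(V{\left(-4 \right)} \right)} = \left(\left(\frac{-8 - -4}{2 \left(-4\right)}\right)^{2}\right)^{2} = \left(\left(\frac{1}{2} \left(- \frac{1}{4}\right) \left(-8 + 4\right)\right)^{2}\right)^{2} = \left(\left(\frac{1}{2} \left(- \frac{1}{4}\right) \left(-4\right)\right)^{2}\right)^{2} = \left(\left(\frac{1}{2}\right)^{2}\right)^{2} = \left(\frac{1}{4}\right)^{2} = \frac{1}{16}$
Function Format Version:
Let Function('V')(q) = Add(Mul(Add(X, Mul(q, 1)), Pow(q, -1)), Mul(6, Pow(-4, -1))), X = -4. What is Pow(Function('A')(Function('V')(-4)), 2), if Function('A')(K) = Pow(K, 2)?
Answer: Rational(1, 16) ≈ 0.062500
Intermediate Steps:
Function('V')(q) = Add(Rational(-3, 2), Mul(Pow(q, -1), Add(-4, q))) (Function('V')(q) = Add(Mul(Add(-4, Mul(q, 1)), Pow(q, -1)), Mul(6, Pow(-4, -1))) = Add(Mul(Add(-4, q), Pow(q, -1)), Mul(6, Rational(-1, 4))) = Add(Mul(Pow(q, -1), Add(-4, q)), Rational(-3, 2)) = Add(Rational(-3, 2), Mul(Pow(q, -1), Add(-4, q))))
Pow(Function('A')(Function('V')(-4)), 2) = Pow(Pow(Mul(Rational(1, 2), Pow(-4, -1), Add(-8, Mul(-1, -4))), 2), 2) = Pow(Pow(Mul(Rational(1, 2), Rational(-1, 4), Add(-8, 4)), 2), 2) = Pow(Pow(Mul(Rational(1, 2), Rational(-1, 4), -4), 2), 2) = Pow(Pow(Rational(1, 2), 2), 2) = Pow(Rational(1, 4), 2) = Rational(1, 16)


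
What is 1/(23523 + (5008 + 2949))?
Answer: 1/31480 ≈ 3.1766e-5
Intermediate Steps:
1/(23523 + (5008 + 2949)) = 1/(23523 + 7957) = 1/31480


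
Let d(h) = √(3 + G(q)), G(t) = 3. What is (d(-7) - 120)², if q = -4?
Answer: (120 - √6)² ≈ 13818.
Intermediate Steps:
d(h) = √6 (d(h) = √(3 + 3) = √6)
(d(-7) - 120)² = (√6 - 120)² = (-120 + √6)²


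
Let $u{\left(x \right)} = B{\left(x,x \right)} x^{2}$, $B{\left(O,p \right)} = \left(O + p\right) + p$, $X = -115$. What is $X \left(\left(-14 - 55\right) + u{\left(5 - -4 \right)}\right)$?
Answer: $-243570$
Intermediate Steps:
$B{\left(O,p \right)} = O + 2 p$
$u{\left(x \right)} = 3 x^{3}$ ($u{\left(x \right)} = \left(x + 2 x\right) x^{2} = 3 x x^{2} = 3 x^{3}$)
$X \left(\left(-14 - 55\right) + u{\left(5 - -4 \right)}\right) = - 115 \left(\left(-14 - 55\right) + 3 \left(5 - -4\right)^{3}\right) = - 115 \left(\left(-14 - 55\right) + 3 \left(5 + 4\right)^{3}\right) = - 115 \left(-69 + 3 \cdot 9^{3}\right) = - 115 \left(-69 + 3 \cdot 729\right) = - 115 \left(-69 + 2187\right) = \left(-115\right) 2118 = -243570$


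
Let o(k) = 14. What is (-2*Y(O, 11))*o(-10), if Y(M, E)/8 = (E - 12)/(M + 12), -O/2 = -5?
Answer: 112/11 ≈ 10.182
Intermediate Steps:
O = 10 (O = -2*(-5) = 10)
Y(M, E) = 8*(-12 + E)/(12 + M) (Y(M, E) = 8*((E - 12)/(M + 12)) = 8*((-12 + E)/(12 + M)) = 8*(-12 + E)/(12 + M))
(-2*Y(O, 11))*o(-10) = -16*(-12 + 11)/(12 + 10)*14 = -16*(-1)/22*14 = -2*(-4/11)*14 = (8/11)*14 = 112/11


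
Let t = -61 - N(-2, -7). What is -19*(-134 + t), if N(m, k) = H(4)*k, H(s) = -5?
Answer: 4370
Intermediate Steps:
N(m, k) = -5*k
t = -96 (t = -61 - (-5)*(-7) = -61 - 1*35 = -61 - 35 = -96)
-19*(-134 + t) = -19*(-134 - 96) = -19*(-230) = 4370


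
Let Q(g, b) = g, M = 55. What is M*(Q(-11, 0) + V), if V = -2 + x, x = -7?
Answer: -1100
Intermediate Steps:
V = -9 (V = -2 - 7 = -9)
M*(Q(-11, 0) + V) = 55*(-11 - 9) = 55*(-20) = -1100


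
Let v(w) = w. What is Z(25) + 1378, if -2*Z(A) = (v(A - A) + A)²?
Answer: 2131/2 ≈ 1065.5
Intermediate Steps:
Z(A) = -A²/2 (Z(A) = -((A - A) + A)²/2 = -(0 + A)²/2 = -A²/2)
Z(25) + 1378 = -½*25² + 1378 = -½*625 + 1378 = -625/2 + 1378 = 2131/2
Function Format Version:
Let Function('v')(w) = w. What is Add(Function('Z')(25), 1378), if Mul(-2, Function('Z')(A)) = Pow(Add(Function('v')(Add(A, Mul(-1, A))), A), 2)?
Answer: Rational(2131, 2) ≈ 1065.5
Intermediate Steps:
Function('Z')(A) = Mul(Rational(-1, 2), Pow(A, 2)) (Function('Z')(A) = Mul(Rational(-1, 2), Pow(Add(Add(A, Mul(-1, A)), A), 2)) = Mul(Rational(-1, 2), Pow(Add(0, A), 2)) = Mul(Rational(-1, 2), Pow(A, 2)))
Add(Function('Z')(25), 1378) = Add(Mul(Rational(-1, 2), Pow(25, 2)), 1378) = Add(Mul(Rational(-1, 2), 625), 1378) = Add(Rational(-625, 2), 1378) = Rational(2131, 2)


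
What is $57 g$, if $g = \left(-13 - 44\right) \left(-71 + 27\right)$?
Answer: $142956$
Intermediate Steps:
$g = 2508$ ($g = \left(-57\right) \left(-44\right) = 2508$)
$57 g = 57 \cdot 2508 = 142956$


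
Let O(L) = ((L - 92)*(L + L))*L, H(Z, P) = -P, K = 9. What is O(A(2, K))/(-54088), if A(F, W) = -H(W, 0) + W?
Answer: 6723/27044 ≈ 0.24859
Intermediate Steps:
A(F, W) = W (A(F, W) = -(-1)*0 + W = -1*0 + W = 0 + W = W)
O(L) = 2*L²*(-92 + L) (O(L) = ((-92 + L)*(2*L))*L = (2*L*(-92 + L))*L = 2*L²*(-92 + L))
O(A(2, K))/(-54088) = (2*9²*(-92 + 9))/(-54088) = (2*81*(-83))*(-1/54088) = -13446*(-1/54088) = 6723/27044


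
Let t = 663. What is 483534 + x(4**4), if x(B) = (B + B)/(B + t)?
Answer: 444368258/919 ≈ 4.8353e+5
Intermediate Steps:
x(B) = 2*B/(663 + B) (x(B) = (B + B)/(B + 663) = (2*B)/(663 + B) = 2*B/(663 + B))
483534 + x(4**4) = 483534 + 2*4**4/(663 + 4**4) = 483534 + 2*256/(663 + 256) = 483534 + 2*256/919 = 483534 + 2*256*(1/919) = 483534 + 512/919 = 444368258/919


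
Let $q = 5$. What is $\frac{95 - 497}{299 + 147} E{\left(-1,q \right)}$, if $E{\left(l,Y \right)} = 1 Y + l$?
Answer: $- \frac{804}{223} \approx -3.6054$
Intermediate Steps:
$E{\left(l,Y \right)} = Y + l$
$\frac{95 - 497}{299 + 147} E{\left(-1,q \right)} = \frac{95 - 497}{299 + 147} \left(5 - 1\right) = - \frac{402}{446} \cdot 4 = \left(-402\right) \frac{1}{446} \cdot 4 = \left(- \frac{201}{223}\right) 4 = - \frac{804}{223}$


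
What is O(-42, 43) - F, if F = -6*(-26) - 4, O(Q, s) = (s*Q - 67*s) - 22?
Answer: -4861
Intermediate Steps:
O(Q, s) = -22 - 67*s + Q*s (O(Q, s) = (Q*s - 67*s) - 22 = (-67*s + Q*s) - 22 = -22 - 67*s + Q*s)
F = 152 (F = 156 - 4 = 152)
O(-42, 43) - F = (-22 - 67*43 - 42*43) - 1*152 = (-22 - 2881 - 1806) - 152 = -4709 - 152 = -4861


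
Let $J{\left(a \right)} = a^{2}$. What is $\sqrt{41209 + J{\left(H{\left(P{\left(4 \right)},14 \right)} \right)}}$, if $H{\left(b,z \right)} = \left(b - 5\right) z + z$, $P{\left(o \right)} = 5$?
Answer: $91 \sqrt{5} \approx 203.48$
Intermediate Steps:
$H{\left(b,z \right)} = z + z \left(-5 + b\right)$ ($H{\left(b,z \right)} = \left(b - 5\right) z + z = \left(-5 + b\right) z + z = z \left(-5 + b\right) + z = z + z \left(-5 + b\right)$)
$\sqrt{41209 + J{\left(H{\left(P{\left(4 \right)},14 \right)} \right)}} = \sqrt{41209 + \left(14 \left(-4 + 5\right)\right)^{2}} = \sqrt{41209 + \left(14 \cdot 1\right)^{2}} = \sqrt{41209 + 14^{2}} = \sqrt{41209 + 196} = \sqrt{41405} = 91 \sqrt{5}$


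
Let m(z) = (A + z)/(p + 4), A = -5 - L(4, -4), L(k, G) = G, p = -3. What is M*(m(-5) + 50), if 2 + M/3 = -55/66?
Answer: -374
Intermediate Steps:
A = -1 (A = -5 - 1*(-4) = -5 + 4 = -1)
M = -17/2 (M = -6 + 3*(-55/66) = -6 + 3*(-55*1/66) = -6 + 3*(-⅚) = -6 - 5/2 = -17/2 ≈ -8.5000)
m(z) = -1 + z (m(z) = (-1 + z)/(-3 + 4) = (-1 + z)/1 = (-1 + z)*1 = -1 + z)
M*(m(-5) + 50) = -17*((-1 - 5) + 50)/2 = -17*(-6 + 50)/2 = -17/2*44 = -374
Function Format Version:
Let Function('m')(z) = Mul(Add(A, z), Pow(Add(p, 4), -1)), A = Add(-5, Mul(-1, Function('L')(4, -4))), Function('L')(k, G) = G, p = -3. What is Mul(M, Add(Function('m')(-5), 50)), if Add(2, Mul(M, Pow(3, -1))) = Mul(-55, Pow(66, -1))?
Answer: -374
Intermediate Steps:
A = -1 (A = Add(-5, Mul(-1, -4)) = Add(-5, 4) = -1)
M = Rational(-17, 2) (M = Add(-6, Mul(3, Mul(-55, Pow(66, -1)))) = Add(-6, Mul(3, Mul(-55, Rational(1, 66)))) = Add(-6, Mul(3, Rational(-5, 6))) = Add(-6, Rational(-5, 2)) = Rational(-17, 2) ≈ -8.5000)
Function('m')(z) = Add(-1, z) (Function('m')(z) = Mul(Add(-1, z), Pow(Add(-3, 4), -1)) = Mul(Add(-1, z), Pow(1, -1)) = Mul(Add(-1, z), 1) = Add(-1, z))
Mul(M, Add(Function('m')(-5), 50)) = Mul(Rational(-17, 2), Add(Add(-1, -5), 50)) = Mul(Rational(-17, 2), Add(-6, 50)) = Mul(Rational(-17, 2), 44) = -374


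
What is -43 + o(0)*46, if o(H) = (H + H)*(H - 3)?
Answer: -43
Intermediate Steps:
o(H) = 2*H*(-3 + H) (o(H) = (2*H)*(-3 + H) = 2*H*(-3 + H))
-43 + o(0)*46 = -43 + (2*0*(-3 + 0))*46 = -43 + (2*0*(-3))*46 = -43 + 0*46 = -43 + 0 = -43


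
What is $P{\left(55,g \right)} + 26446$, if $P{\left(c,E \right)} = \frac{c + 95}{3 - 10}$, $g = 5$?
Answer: $\frac{184972}{7} \approx 26425.0$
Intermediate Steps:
$P{\left(c,E \right)} = - \frac{95}{7} - \frac{c}{7}$ ($P{\left(c,E \right)} = \frac{95 + c}{-7} = \left(95 + c\right) \left(- \frac{1}{7}\right) = - \frac{95}{7} - \frac{c}{7}$)
$P{\left(55,g \right)} + 26446 = \left(- \frac{95}{7} - \frac{55}{7}\right) + 26446 = - \frac{150}{7} + 26446 = \frac{184972}{7}$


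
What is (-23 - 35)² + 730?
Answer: 4094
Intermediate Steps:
(-23 - 35)² + 730 = (-58)² + 730 = 3364 + 730 = 4094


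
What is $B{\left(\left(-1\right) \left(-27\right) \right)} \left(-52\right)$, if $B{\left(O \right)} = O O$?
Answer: $-37908$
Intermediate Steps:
$B{\left(O \right)} = O^{2}$
$B{\left(\left(-1\right) \left(-27\right) \right)} \left(-52\right) = \left(\left(-1\right) \left(-27\right)\right)^{2} \left(-52\right) = 27^{2} \left(-52\right) = 729 \left(-52\right) = -37908$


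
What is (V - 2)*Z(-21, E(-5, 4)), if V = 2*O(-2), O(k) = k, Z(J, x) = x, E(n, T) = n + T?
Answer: 6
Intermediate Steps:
E(n, T) = T + n
V = -4 (V = 2*(-2) = -4)
(V - 2)*Z(-21, E(-5, 4)) = (-4 - 2)*(4 - 5) = -6*(-1) = 6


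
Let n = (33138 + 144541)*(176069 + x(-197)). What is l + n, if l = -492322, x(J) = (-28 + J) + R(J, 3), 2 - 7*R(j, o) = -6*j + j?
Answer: 218528397821/7 ≈ 3.1218e+10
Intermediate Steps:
R(j, o) = 2/7 + 5*j/7 (R(j, o) = 2/7 - (-6*j + j)/7 = 2/7 - (-5)*j/7 = 2/7 + 5*j/7)
x(J) = -194/7 + 12*J/7 (x(J) = (-28 + J) + (2/7 + 5*J/7) = -194/7 + 12*J/7)
n = 218531844075/7 (n = (33138 + 144541)*(176069 + (-194/7 + (12/7)*(-197))) = 177679*(176069 + (-194/7 - 2364/7)) = 177679*(176069 - 2558/7) = 177679*(1229925/7) = 218531844075/7 ≈ 3.1219e+10)
l + n = -492322 + 218531844075/7 = 218528397821/7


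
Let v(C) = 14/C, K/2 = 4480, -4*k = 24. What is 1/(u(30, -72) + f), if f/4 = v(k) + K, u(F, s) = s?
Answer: 3/107276 ≈ 2.7965e-5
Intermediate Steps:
k = -6 (k = -¼*24 = -6)
K = 8960 (K = 2*4480 = 8960)
f = 107492/3 (f = 4*(14/(-6) + 8960) = 4*(14*(-⅙) + 8960) = 4*(-7/3 + 8960) = 4*(26873/3) = 107492/3 ≈ 35831.)
1/(u(30, -72) + f) = 1/(-72 + 107492/3) = 1/(107276/3) = 3/107276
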